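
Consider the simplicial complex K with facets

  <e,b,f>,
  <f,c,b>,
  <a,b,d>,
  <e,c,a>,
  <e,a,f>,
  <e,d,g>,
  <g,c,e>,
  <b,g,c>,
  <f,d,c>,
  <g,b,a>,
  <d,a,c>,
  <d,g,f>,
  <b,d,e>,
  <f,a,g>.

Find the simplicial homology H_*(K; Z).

Fix the vertex order a < b < c < d < e < f < g and write every simplex with vertices in increasing order. Then dim K = 2 and the simplices of K are:

  0-simplices (7): a, b, c, d, e, f, g
  1-simplices (21): ab, ac, ad, ae, af, ag, bc, bd, be, bf, bg, cd, ce, cf, cg, de, df, dg, ef, eg, fg
  2-simplices (14): abd, abg, acd, ace, aef, afg, bcf, bcg, bde, bef, cdf, ceg, deg, dfg

so the chain groups are C_0 ≅ Z^7, C_1 ≅ Z^21, C_2 ≅ Z^14.

The boundary map ∂_1: C_1 → C_0 is given by ∂[p,q] = [q] − [p]. For instance
  ∂ag = g − a.
The resulting 7×21 matrix has rank 6, and its Smith normal form has invariant factors (1,1,1,1,1,1).

∂_2: C_2 → C_1 maps a triangle to the signed sum of its edges. For instance
  ∂ceg = eg − cg + ce,
  ∂abg = bg − ag + ab.
The resulting 21×14 matrix has rank 13, and its Smith normal form has invariant factors (1,1,1,1,1,1,1,1,1,1,1,1,1).

From H_k ≅ ker(∂_k) / im(∂_{k+1}) we obtain:

  H_0: rank C_0 − rank ∂_1 = 7 − 6 = 1, and the invariant factors of ∂_1 are all 1, so H_0 ≅ Z.
  H_1: rank ker ∂_1 − rank ∂_2 = (21 − 6) − 13 = 2, and the invariant factors of ∂_2 are all 1, so H_1 ≅ Z^2.
  H_2: rank ker ∂_2 − rank ∂_3 = (14 − 13) − 0 = 1, and there is no ∂_3, so H_2 ≅ Z.

As a check, the Euler characteristic is 7 − 21 + 14 = 0, which agrees with 1 − 2 + 1 = 0.

H_0 = Z,  H_1 = Z^2,  H_2 = Z.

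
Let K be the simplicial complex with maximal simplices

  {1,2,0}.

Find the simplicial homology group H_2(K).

H_2 ≅ 0.

Take the total order 0 < 1 < 2 on the vertex set. Then K (dimension 2) consists of the simplices:

  0-simplices (3): [0], [1], [2]
  1-simplices (3): [0,1], [0,2], [1,2]
  2-simplices (1): [0,1,2]

so the chain groups are C_0 ≅ Z^3, C_1 ≅ Z^3, C_2 ≅ Z^1.

∂_1: C_1 → C_0 sends each edge [p,q] (with p < q) to q − p.
The resulting 3×3 matrix has rank 2, and its Smith normal form has invariant factors (1,1).

The boundary map ∂_2: C_2 → C_1 maps a triangle to the signed sum of its edges. For instance
  ∂[0,1,2] = [1,2] − [0,2] + [0,1].
The 3×1 boundary matrix has rank 1 and Smith normal form diag(1).

From H_k ≅ ker(∂_k) / im(∂_{k+1}) we obtain:

  H_2: rank ker ∂_2 − rank ∂_3 = (1 − 1) − 0 = 0, and there is no ∂_3, so H_2 = 0.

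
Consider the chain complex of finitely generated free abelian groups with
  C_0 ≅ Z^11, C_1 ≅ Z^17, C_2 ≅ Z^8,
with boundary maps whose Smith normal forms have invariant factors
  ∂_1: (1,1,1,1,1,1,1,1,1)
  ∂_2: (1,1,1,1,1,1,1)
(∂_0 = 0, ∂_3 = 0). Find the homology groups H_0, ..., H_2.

H_0: b_0 = 11 − 0 − 9 = 2; torsion from ∂_1 factors > 1: none. So H_0 ≅ Z^2.
H_1: b_1 = 17 − 9 − 7 = 1; torsion from ∂_2 factors > 1: none. So H_1 ≅ Z.
H_2: b_2 = 8 − 7 − 0 = 1; torsion from ∂_3 factors > 1: none. So H_2 ≅ Z.

H_0 ≅ Z^2,  H_1 ≅ Z,  H_2 ≅ Z.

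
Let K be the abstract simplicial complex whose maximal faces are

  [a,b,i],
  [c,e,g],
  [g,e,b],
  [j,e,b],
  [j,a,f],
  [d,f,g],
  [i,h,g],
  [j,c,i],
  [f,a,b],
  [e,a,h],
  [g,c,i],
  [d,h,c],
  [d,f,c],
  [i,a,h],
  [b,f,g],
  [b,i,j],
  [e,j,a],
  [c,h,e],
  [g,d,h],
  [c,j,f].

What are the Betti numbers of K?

Order the vertices as a < b < c < d < e < f < g < h < i < j. Listing each simplex with vertices in this order, K has dimension 2 with simplices:

  0-simplices (10): a, b, c, d, e, f, g, h, i, j
  1-simplices (30): ab, ae, af, ah, ai, aj, be, bf, bg, bi, bj, cd, ce, cf, cg, ch, ci, cj, df, dg, dh, eg, eh, ej, fg, fj, gh, gi, hi, ij
  2-simplices (20): abf, abi, aeh, aej, afj, ahi, beg, bej, bfg, bij, cdf, cdh, ceg, ceh, cfj, cgi, cij, dfg, dgh, ghi

giving chain groups C_0 ≅ Z^10, C_1 ≅ Z^30, C_2 ≅ Z^20.

The boundary map ∂_1: C_1 → C_0 maps an edge to its endpoints' difference, ∂[p,q] = q − p. For instance
  ∂ae = e − a.
This gives a 10×30 integer matrix of rank 9; reducing to Smith normal form yields diagonal entries (1,1,1,1,1,1,1,1,1).

∂_2: C_2 → C_1 sends each 2-simplex [p,q,r] to [q,r] − [p,r] + [p,q]. For instance
  ∂ghi = hi − gi + gh,
  ∂bej = ej − bj + be.
The 30×20 boundary matrix has rank 20 and Smith normal form diag(1,1,1,1,1,1,1,1,1,1,1,1,1,1,1,1,1,1,1,2).

Reading off H_k = ker ∂_k / im ∂_{k+1}:

  H_0: rank C_0 − rank ∂_1 = 10 − 9 = 1, and the invariant factors of ∂_1 are all 1, so H_0 = Z.
  H_1: rank ker ∂_1 − rank ∂_2 = (30 − 9) − 20 = 1, and ∂_2 has invariant factor 2 > 1, so H_1 = Z ⊕ Z/2Z.
  H_2: rank ker ∂_2 − rank ∂_3 = (20 − 20) − 0 = 0, and there is no ∂_3, so H_2 = 0.

Hence the Betti numbers are b_0 = 1, b_1 = 1, b_2 = 0.

b_0 = 1, b_1 = 1, b_2 = 0.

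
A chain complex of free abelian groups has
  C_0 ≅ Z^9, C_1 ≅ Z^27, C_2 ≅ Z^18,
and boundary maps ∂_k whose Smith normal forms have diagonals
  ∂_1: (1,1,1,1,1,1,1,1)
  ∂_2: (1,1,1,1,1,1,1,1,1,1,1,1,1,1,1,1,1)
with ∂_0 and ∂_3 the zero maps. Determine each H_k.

H_0: b_0 = 9 − 0 − 8 = 1; torsion from ∂_1 factors > 1: none. So H_0 ≅ Z.
H_1: b_1 = 27 − 8 − 17 = 2; torsion from ∂_2 factors > 1: none. So H_1 ≅ Z^2.
H_2: b_2 = 18 − 17 − 0 = 1; torsion from ∂_3 factors > 1: none. So H_2 ≅ Z.

H_0 ≅ Z,  H_1 ≅ Z^2,  H_2 ≅ Z.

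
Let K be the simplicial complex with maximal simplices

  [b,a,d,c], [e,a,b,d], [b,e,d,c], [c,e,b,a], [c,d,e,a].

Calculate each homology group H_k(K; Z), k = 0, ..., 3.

Fix the vertex order a < b < c < d < e and write every simplex with vertices in increasing order. Then dim K = 3 and the simplices of K are:

  0-simplices (5): a, b, c, d, e
  1-simplices (10): ab, ac, ad, ae, bc, bd, be, cd, ce, de
  2-simplices (10): abc, abd, abe, acd, ace, ade, bcd, bce, bde, cde
  3-simplices (5): abcd, abce, abde, acde, bcde

Hence C_0 ≅ Z^5, C_1 ≅ Z^10, C_2 ≅ Z^10, C_3 ≅ Z^5.

The boundary map ∂_1: C_1 → C_0 is given by ∂[p,q] = [q] − [p]. For instance
  ∂ac = c − a.
As a 5×10 matrix over Z this has rank 4, with invariant factors (1,1,1,1).

Boundary ∂_2: C_2 → C_1 acts by ∂[p,q,r] = [q,r] − [p,r] + [p,q]. For instance
  ∂abc = bc − ac + ab,
  ∂ace = ce − ae + ac.
The 10×10 boundary matrix has rank 6 and Smith normal form diag(1,1,1,1,1,1).

Boundary ∂_3: C_3 → C_2 sends each 3-simplex σ to the alternating sum Σ_i (−1)^i (σ with its i-th vertex removed). For instance
  ∂abcd = bcd − acd + abd − abc,
  ∂abde = bde − ade + abe − abd.
The resulting 10×5 matrix has rank 4, and its Smith normal form has invariant factors (1,1,1,1).

From H_k ≅ ker(∂_k) / im(∂_{k+1}) we obtain:

  H_0: rank C_0 − rank ∂_1 = 5 − 4 = 1, and the invariant factors of ∂_1 are all 1, so H_0 ≅ Z.
  H_1: rank ker ∂_1 − rank ∂_2 = (10 − 4) − 6 = 0, and the invariant factors of ∂_2 are all 1, so H_1 ≅ 0.
  H_2: rank ker ∂_2 − rank ∂_3 = (10 − 6) − 4 = 0, and the invariant factors of ∂_3 are all 1, so H_2 ≅ 0.
  H_3: rank ker ∂_3 − rank ∂_4 = (5 − 4) − 0 = 1, and there is no ∂_4, so H_3 ≅ Z.

(K is a triangulation of the 3-sphere S^3.)

H_0 = Z,  H_1 = 0,  H_2 = 0,  H_3 = Z.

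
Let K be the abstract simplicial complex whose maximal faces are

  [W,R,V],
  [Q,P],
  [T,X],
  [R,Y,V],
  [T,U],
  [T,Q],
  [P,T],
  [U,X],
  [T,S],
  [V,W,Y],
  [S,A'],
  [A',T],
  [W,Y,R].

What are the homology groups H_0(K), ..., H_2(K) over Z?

K has 11 vertices, 15 edges, 4 triangles.
rank ∂_0 = 0, rank ∂_1 = 9 ⇒ b_0 = 11 − 0 − 9 = 2; all invariant factors of ∂_1 are 1 so no torsion. So H_0 ≅ Z^2.
rank ∂_1 = 9, rank ∂_2 = 3 ⇒ b_1 = 15 − 9 − 3 = 3; all invariant factors of ∂_2 are 1 so no torsion. So H_1 ≅ Z^3.
rank ∂_2 = 3, rank ∂_3 = 0 ⇒ b_2 = 4 − 3 − 0 = 1. So H_2 ≅ Z.

H_0 = Z^2,  H_1 = Z^3,  H_2 = Z.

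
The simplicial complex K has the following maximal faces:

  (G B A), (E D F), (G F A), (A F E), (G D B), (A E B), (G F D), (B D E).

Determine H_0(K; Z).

H_0 ≅ Z.

Fix the vertex order A < B < D < E < F < G and write every simplex with vertices in increasing order. Then dim K = 2 and the simplices of K are:

  0-simplices (6): A, B, D, E, F, G
  1-simplices (12): AB, AE, AF, AG, BD, BE, BG, DE, DF, DG, EF, FG
  2-simplices (8): ABE, ABG, AEF, AFG, BDE, BDG, DEF, DFG

Hence C_0 ≅ Z^6, C_1 ≅ Z^12, C_2 ≅ Z^8.

The boundary map ∂_1: C_1 → C_0 maps an edge to its endpoints' difference, ∂[p,q] = q − p.
This gives a 6×12 integer matrix of rank 5; reducing to Smith normal form yields diagonal entries (1,1,1,1,1).

Boundary ∂_2: C_2 → C_1 maps a triangle to the signed sum of its edges. For instance
  ∂AEF = EF − AF + AE,
  ∂BDE = DE − BE + BD.
The resulting 12×8 matrix has rank 7, and its Smith normal form has invariant factors (1,1,1,1,1,1,1).

Now H_k = ker ∂_k / im ∂_{k+1}, so:

  H_0: rank C_0 − rank ∂_1 = 6 − 5 = 1, and the invariant factors of ∂_1 are all 1, so H_0 ≅ Z.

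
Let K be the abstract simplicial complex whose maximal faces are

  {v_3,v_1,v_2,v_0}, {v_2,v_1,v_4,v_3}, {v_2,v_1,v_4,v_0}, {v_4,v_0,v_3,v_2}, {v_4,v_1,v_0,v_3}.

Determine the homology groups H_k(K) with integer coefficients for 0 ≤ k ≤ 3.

H_0 ≅ Z,  H_1 = 0,  H_2 = 0,  H_3 ≅ Z.

Order the vertices as v_0 < v_1 < v_2 < v_3 < v_4. Listing each simplex with vertices in this order, K has dimension 3 with simplices:

  0-simplices (5): [v_0], [v_1], [v_2], [v_3], [v_4]
  1-simplices (10): [v_0,v_1], [v_0,v_2], [v_0,v_3], [v_0,v_4], [v_1,v_2], [v_1,v_3], [v_1,v_4], [v_2,v_3], [v_2,v_4], [v_3,v_4]
  2-simplices (10): [v_0,v_1,v_2], [v_0,v_1,v_3], [v_0,v_1,v_4], [v_0,v_2,v_3], [v_0,v_2,v_4], [v_0,v_3,v_4], [v_1,v_2,v_3], [v_1,v_2,v_4], [v_1,v_3,v_4], [v_2,v_3,v_4]
  3-simplices (5): [v_0,v_1,v_2,v_3], [v_0,v_1,v_2,v_4], [v_0,v_1,v_3,v_4], [v_0,v_2,v_3,v_4], [v_1,v_2,v_3,v_4]

giving chain groups C_0 ≅ Z^5, C_1 ≅ Z^10, C_2 ≅ Z^10, C_3 ≅ Z^5.

The boundary map ∂_1: C_1 → C_0 sends each edge [p,q] (with p < q) to q − p.
The resulting 5×10 matrix has rank 4, and its Smith normal form has invariant factors (1,1,1,1).

∂_2: C_2 → C_1 acts by ∂[p,q,r] = [q,r] − [p,r] + [p,q]. For instance
  ∂[v_1,v_2,v_3] = [v_2,v_3] − [v_1,v_3] + [v_1,v_2],
  ∂[v_1,v_3,v_4] = [v_3,v_4] − [v_1,v_4] + [v_1,v_3].
The resulting 10×10 matrix has rank 6, and its Smith normal form has invariant factors (1,1,1,1,1,1).

The boundary map ∂_3: C_3 → C_2 sends each 3-simplex σ to the alternating sum Σ_i (−1)^i (σ with its i-th vertex removed). For instance
  ∂[v_0,v_1,v_2,v_4] = [v_1,v_2,v_4] − [v_0,v_2,v_4] + [v_0,v_1,v_4] − [v_0,v_1,v_2],
  ∂[v_0,v_1,v_2,v_3] = [v_1,v_2,v_3] − [v_0,v_2,v_3] + [v_0,v_1,v_3] − [v_0,v_1,v_2].
As a 10×5 matrix over Z this has rank 4, with invariant factors (1,1,1,1).

Now H_k = ker ∂_k / im ∂_{k+1}, so:

  H_0: rank C_0 − rank ∂_1 = 5 − 4 = 1, and the invariant factors of ∂_1 are all 1, so H_0 = Z.
  H_1: rank ker ∂_1 − rank ∂_2 = (10 − 4) − 6 = 0, and the invariant factors of ∂_2 are all 1, so H_1 = 0.
  H_2: rank ker ∂_2 − rank ∂_3 = (10 − 6) − 4 = 0, and the invariant factors of ∂_3 are all 1, so H_2 = 0.
  H_3: rank ker ∂_3 − rank ∂_4 = (5 − 4) − 0 = 1, and there is no ∂_4, so H_3 = Z.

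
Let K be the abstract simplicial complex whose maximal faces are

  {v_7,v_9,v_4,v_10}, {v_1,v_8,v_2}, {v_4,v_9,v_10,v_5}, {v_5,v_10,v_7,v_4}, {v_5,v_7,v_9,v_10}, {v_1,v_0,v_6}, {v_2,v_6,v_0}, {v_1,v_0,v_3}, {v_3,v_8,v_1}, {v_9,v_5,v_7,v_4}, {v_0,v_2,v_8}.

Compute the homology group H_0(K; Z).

Order the vertices as v_0 < v_1 < v_2 < v_3 < v_4 < v_5 < v_6 < v_7 < v_8 < v_9 < v_10. Listing each simplex with vertices in this order, K has dimension 3 with simplices:

  0-simplices (11): [v_0], [v_1], [v_2], [v_3], [v_4], [v_5], [v_6], [v_7], [v_8], [v_9], [v_10]
  1-simplices (22): (22 of them)
  2-simplices (16): (16 of them)
  3-simplices (5): [v_4,v_5,v_7,v_9], [v_4,v_5,v_7,v_10], [v_4,v_5,v_9,v_10], [v_4,v_7,v_9,v_10], [v_5,v_7,v_9,v_10]

so the chain groups are C_0 ≅ Z^11, C_1 ≅ Z^22, C_2 ≅ Z^16, C_3 ≅ Z^5.

The boundary map ∂_1: C_1 → C_0 sends each edge [p,q] (with p < q) to q − p. For instance
  ∂[v_1,v_3] = [v_3] − [v_1].
This gives a 11×22 integer matrix of rank 9; reducing to Smith normal form yields diagonal entries (1,1,1,1,1,1,1,1,1).

Boundary ∂_2: C_2 → C_1 acts by ∂[p,q,r] = [q,r] − [p,r] + [p,q]. For instance
  ∂[v_1,v_2,v_8] = [v_2,v_8] − [v_1,v_8] + [v_1,v_2],
  ∂[v_4,v_5,v_7] = [v_5,v_7] − [v_4,v_7] + [v_4,v_5].
As a 22×16 matrix over Z this has rank 12, with invariant factors (1,1,1,1,1,1,1,1,1,1,1,1).

The boundary map ∂_3: C_3 → C_2 sends each 3-simplex σ to the alternating sum Σ_i (−1)^i (σ with its i-th vertex removed). For instance
  ∂[v_4,v_5,v_7,v_9] = [v_5,v_7,v_9] − [v_4,v_7,v_9] + [v_4,v_5,v_9] − [v_4,v_5,v_7],
  ∂[v_4,v_5,v_9,v_10] = [v_5,v_9,v_10] − [v_4,v_9,v_10] + [v_4,v_5,v_10] − [v_4,v_5,v_9].
This gives a 16×5 integer matrix of rank 4; reducing to Smith normal form yields diagonal entries (1,1,1,1).

Computing H_k = (kernel of ∂_k) / (image of ∂_{k+1}):

  H_0: rank C_0 − rank ∂_1 = 11 − 9 = 2, and the invariant factors of ∂_1 are all 1, so H_0 ≅ Z^2.

(K is a triangulation of the disjoint union of the cylinder S^1 x I and the 3-sphere S^3.)

H_0 ≅ Z^2.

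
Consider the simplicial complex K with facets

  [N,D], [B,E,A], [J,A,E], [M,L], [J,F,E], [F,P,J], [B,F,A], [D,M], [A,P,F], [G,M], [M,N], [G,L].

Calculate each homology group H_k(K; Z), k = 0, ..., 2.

Take the total order A < B < D < E < F < G < J < L < M < N < P on the vertex set. Then K (dimension 2) consists of the simplices:

  0-simplices (11): A, B, D, E, F, G, J, L, M, N, P
  1-simplices (18): AB, AE, AF, AJ, AP, BE, BF, DM, DN, EF, EJ, FJ, FP, GL, GM, JP, LM, MN
  2-simplices (6): ABE, ABF, AEJ, AFP, EFJ, FJP

Hence C_0 ≅ Z^11, C_1 ≅ Z^18, C_2 ≅ Z^6.

Boundary ∂_1: C_1 → C_0 maps an edge to its endpoints' difference, ∂[p,q] = q − p.
This gives a 11×18 integer matrix of rank 9; reducing to Smith normal form yields diagonal entries (1,1,1,1,1,1,1,1,1).

The boundary map ∂_2: C_2 → C_1 acts by ∂[p,q,r] = [q,r] − [p,r] + [p,q]. For instance
  ∂ABE = BE − AE + AB,
  ∂AEJ = EJ − AJ + AE.
This gives a 18×6 integer matrix of rank 6; reducing to Smith normal form yields diagonal entries (1,1,1,1,1,1).

Computing H_k = (kernel of ∂_k) / (image of ∂_{k+1}):

  H_0: rank C_0 − rank ∂_1 = 11 − 9 = 2, and the invariant factors of ∂_1 are all 1, so H_0 ≅ Z^2.
  H_1: rank ker ∂_1 − rank ∂_2 = (18 − 9) − 6 = 3, and the invariant factors of ∂_2 are all 1, so H_1 ≅ Z^3.
  H_2: rank ker ∂_2 − rank ∂_3 = (6 − 6) − 0 = 0, and there is no ∂_3, so H_2 ≅ 0.

H_0 ≅ Z^2,  H_1 ≅ Z^3,  H_2 = 0.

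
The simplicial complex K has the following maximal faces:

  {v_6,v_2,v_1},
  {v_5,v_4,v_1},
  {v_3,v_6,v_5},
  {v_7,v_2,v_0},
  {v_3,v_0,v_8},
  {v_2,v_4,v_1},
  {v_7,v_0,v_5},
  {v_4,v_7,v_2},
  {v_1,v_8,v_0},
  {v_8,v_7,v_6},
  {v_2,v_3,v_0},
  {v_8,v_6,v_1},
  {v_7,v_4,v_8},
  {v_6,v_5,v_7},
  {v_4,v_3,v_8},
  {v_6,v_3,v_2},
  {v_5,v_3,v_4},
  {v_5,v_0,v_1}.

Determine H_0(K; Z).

H_0 ≅ Z.

Order the vertices as v_0 < v_1 < v_2 < v_3 < v_4 < v_5 < v_6 < v_7 < v_8. Listing each simplex with vertices in this order, K has dimension 2 with simplices:

  0-simplices (9): [v_0], [v_1], [v_2], [v_3], [v_4], [v_5], [v_6], [v_7], [v_8]
  1-simplices (27): (27 of them)
  2-simplices (18): (18 of them)

Hence C_0 ≅ Z^9, C_1 ≅ Z^27, C_2 ≅ Z^18.

∂_1: C_1 → C_0 is given by ∂[p,q] = [q] − [p].
The resulting 9×27 matrix has rank 8, and its Smith normal form has invariant factors (1,1,1,1,1,1,1,1).

The boundary map ∂_2: C_2 → C_1 acts by ∂[p,q,r] = [q,r] − [p,r] + [p,q]. For instance
  ∂[v_3,v_4,v_5] = [v_4,v_5] − [v_3,v_5] + [v_3,v_4],
  ∂[v_5,v_6,v_7] = [v_6,v_7] − [v_5,v_7] + [v_5,v_6].
As a 27×18 matrix over Z this has rank 17, with invariant factors (1,1,1,1,1,1,1,1,1,1,1,1,1,1,1,1,1).

Reading off H_k = ker ∂_k / im ∂_{k+1}:

  H_0: rank C_0 − rank ∂_1 = 9 − 8 = 1, and the invariant factors of ∂_1 are all 1, so H_0 ≅ Z.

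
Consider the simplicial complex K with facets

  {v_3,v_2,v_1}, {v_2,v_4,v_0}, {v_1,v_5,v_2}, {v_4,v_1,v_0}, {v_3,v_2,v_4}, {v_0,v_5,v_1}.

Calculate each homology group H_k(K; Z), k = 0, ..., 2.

H_0 ≅ Z,  H_1 ≅ Z,  H_2 = 0.

We work with the vertex ordering v_0 < v_1 < v_2 < v_3 < v_4 < v_5. The simplices of K, each written with vertices in increasing order, are:

  0-simplices (6): [v_0], [v_1], [v_2], [v_3], [v_4], [v_5]
  1-simplices (12): [v_0,v_1], [v_0,v_2], [v_0,v_4], [v_0,v_5], [v_1,v_2], [v_1,v_3], [v_1,v_4], [v_1,v_5], [v_2,v_3], [v_2,v_4], [v_2,v_5], [v_3,v_4]
  2-simplices (6): [v_0,v_1,v_4], [v_0,v_1,v_5], [v_0,v_2,v_4], [v_1,v_2,v_3], [v_1,v_2,v_5], [v_2,v_3,v_4]

giving chain groups C_0 ≅ Z^6, C_1 ≅ Z^12, C_2 ≅ Z^6.

∂_1: C_1 → C_0 maps an edge to its endpoints' difference, ∂[p,q] = q − p. For instance
  ∂[v_0,v_2] = [v_2] − [v_0].
As a 6×12 matrix over Z this has rank 5, with invariant factors (1,1,1,1,1).

The boundary map ∂_2: C_2 → C_1 maps a triangle to the signed sum of its edges. For instance
  ∂[v_0,v_1,v_4] = [v_1,v_4] − [v_0,v_4] + [v_0,v_1],
  ∂[v_1,v_2,v_5] = [v_2,v_5] − [v_1,v_5] + [v_1,v_2].
The 12×6 boundary matrix has rank 6 and Smith normal form diag(1,1,1,1,1,1).

Reading off H_k = ker ∂_k / im ∂_{k+1}:

  H_0: rank C_0 − rank ∂_1 = 6 − 5 = 1, and the invariant factors of ∂_1 are all 1, so H_0 ≅ Z.
  H_1: rank ker ∂_1 − rank ∂_2 = (12 − 5) − 6 = 1, and the invariant factors of ∂_2 are all 1, so H_1 ≅ Z.
  H_2: rank ker ∂_2 − rank ∂_3 = (6 − 6) − 0 = 0, and there is no ∂_3, so H_2 ≅ 0.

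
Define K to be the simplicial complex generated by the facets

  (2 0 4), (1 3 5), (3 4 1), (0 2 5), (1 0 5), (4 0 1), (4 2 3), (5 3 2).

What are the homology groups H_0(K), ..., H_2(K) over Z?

K has 6 vertices, 12 edges, 8 triangles.
rank ∂_0 = 0, rank ∂_1 = 5 ⇒ b_0 = 6 − 0 − 5 = 1; all invariant factors of ∂_1 are 1 so no torsion. So H_0 ≅ Z.
rank ∂_1 = 5, rank ∂_2 = 7 ⇒ b_1 = 12 − 5 − 7 = 0; all invariant factors of ∂_2 are 1 so no torsion. So H_1 ≅ 0.
rank ∂_2 = 7, rank ∂_3 = 0 ⇒ b_2 = 8 − 7 − 0 = 1. So H_2 ≅ Z.

H_0 = Z,  H_1 = 0,  H_2 = Z.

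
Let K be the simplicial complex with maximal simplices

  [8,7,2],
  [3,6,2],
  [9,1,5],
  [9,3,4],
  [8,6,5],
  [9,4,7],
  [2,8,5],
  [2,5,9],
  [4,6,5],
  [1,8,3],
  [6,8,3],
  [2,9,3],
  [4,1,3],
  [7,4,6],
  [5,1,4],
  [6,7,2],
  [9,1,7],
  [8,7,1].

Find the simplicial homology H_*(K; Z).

K has 9 vertices, 27 edges, 18 triangles.
rank ∂_0 = 0, rank ∂_1 = 8 ⇒ b_0 = 9 − 0 − 8 = 1; all invariant factors of ∂_1 are 1 so no torsion. So H_0 ≅ Z.
rank ∂_1 = 8, rank ∂_2 = 18 ⇒ b_1 = 27 − 8 − 18 = 1; ∂_2 has invariant factor(s) [2] giving torsion. So H_1 ≅ Z ⊕ Z/2Z.
rank ∂_2 = 18, rank ∂_3 = 0 ⇒ b_2 = 18 − 18 − 0 = 0. So H_2 ≅ 0.

H_0 ≅ Z,  H_1 ≅ Z ⊕ Z/2Z,  H_2 = 0.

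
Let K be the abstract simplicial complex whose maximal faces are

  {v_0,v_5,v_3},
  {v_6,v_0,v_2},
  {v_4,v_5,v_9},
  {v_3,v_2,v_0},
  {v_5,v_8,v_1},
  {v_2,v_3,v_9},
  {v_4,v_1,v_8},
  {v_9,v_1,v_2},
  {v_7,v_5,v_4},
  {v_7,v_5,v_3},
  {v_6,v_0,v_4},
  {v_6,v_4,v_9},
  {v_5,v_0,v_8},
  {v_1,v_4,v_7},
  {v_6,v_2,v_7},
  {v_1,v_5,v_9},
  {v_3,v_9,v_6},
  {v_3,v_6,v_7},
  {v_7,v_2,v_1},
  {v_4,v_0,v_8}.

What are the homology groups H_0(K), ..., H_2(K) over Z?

H_0 ≅ Z,  H_1 ≅ Z ⊕ Z/2,  H_2 = 0.

Fix the vertex order v_0 < v_1 < v_2 < v_3 < v_4 < v_5 < v_6 < v_7 < v_8 < v_9 and write every simplex with vertices in increasing order. Then dim K = 2 and the simplices of K are:

  0-simplices (10): [v_0], [v_1], [v_2], [v_3], [v_4], [v_5], [v_6], [v_7], [v_8], [v_9]
  1-simplices (30): (30 of them)
  2-simplices (20): (20 of them)

so the chain groups are C_0 ≅ Z^10, C_1 ≅ Z^30, C_2 ≅ Z^20.

The boundary map ∂_1: C_1 → C_0 maps an edge to its endpoints' difference, ∂[p,q] = q − p.
The 10×30 boundary matrix has rank 9 and Smith normal form diag(1,1,1,1,1,1,1,1,1).

∂_2: C_2 → C_1 acts by ∂[p,q,r] = [q,r] − [p,r] + [p,q]. For instance
  ∂[v_4,v_5,v_9] = [v_5,v_9] − [v_4,v_9] + [v_4,v_5],
  ∂[v_0,v_2,v_6] = [v_2,v_6] − [v_0,v_6] + [v_0,v_2].
As a 30×20 matrix over Z this has rank 20, with invariant factors (1,1,1,1,1,1,1,1,1,1,1,1,1,1,1,1,1,1,1,2).

Now H_k = ker ∂_k / im ∂_{k+1}, so:

  H_0: rank C_0 − rank ∂_1 = 10 − 9 = 1, and the invariant factors of ∂_1 are all 1, so H_0 ≅ Z.
  H_1: rank ker ∂_1 − rank ∂_2 = (30 − 9) − 20 = 1, and ∂_2 has invariant factor 2 > 1, so H_1 ≅ Z ⊕ Z/2.
  H_2: rank ker ∂_2 − rank ∂_3 = (20 − 20) − 0 = 0, and there is no ∂_3, so H_2 ≅ 0.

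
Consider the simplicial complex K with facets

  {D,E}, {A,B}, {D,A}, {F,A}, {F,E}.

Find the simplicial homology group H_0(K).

Order the vertices as A < B < D < E < F. Listing each simplex with vertices in this order, K has dimension 1 with simplices:

  0-simplices (5): A, B, D, E, F
  1-simplices (5): AB, AD, AF, DE, EF

giving chain groups C_0 ≅ Z^5, C_1 ≅ Z^5.

∂_1: C_1 → C_0 maps an edge to its endpoints' difference, ∂[p,q] = q − p. For instance
  ∂AB = B − A.
The 5×5 boundary matrix has rank 4 and Smith normal form diag(1,1,1,1).

Computing H_k = (kernel of ∂_k) / (image of ∂_{k+1}):

  H_0: rank C_0 − rank ∂_1 = 5 − 4 = 1, and the invariant factors of ∂_1 are all 1, so H_0 = Z.

H_0 = Z.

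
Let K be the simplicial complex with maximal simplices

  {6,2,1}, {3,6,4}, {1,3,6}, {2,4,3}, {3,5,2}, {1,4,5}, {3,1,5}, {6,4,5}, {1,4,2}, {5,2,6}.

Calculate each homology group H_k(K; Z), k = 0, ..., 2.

Order the vertices as 1 < 2 < 3 < 4 < 5 < 6. Listing each simplex with vertices in this order, K has dimension 2 with simplices:

  0-simplices (6): [1], [2], [3], [4], [5], [6]
  1-simplices (15): [1,2], [1,3], [1,4], [1,5], [1,6], [2,3], [2,4], [2,5], [2,6], [3,4], [3,5], [3,6], [4,5], [4,6], [5,6]
  2-simplices (10): [1,2,4], [1,2,6], [1,3,5], [1,3,6], [1,4,5], [2,3,4], [2,3,5], [2,5,6], [3,4,6], [4,5,6]

giving chain groups C_0 ≅ Z^6, C_1 ≅ Z^15, C_2 ≅ Z^10.

Boundary ∂_1: C_1 → C_0 is given by ∂[p,q] = [q] − [p].
This gives a 6×15 integer matrix of rank 5; reducing to Smith normal form yields diagonal entries (1,1,1,1,1).

∂_2: C_2 → C_1 sends each 2-simplex [p,q,r] to [q,r] − [p,r] + [p,q]. For instance
  ∂[1,2,6] = [2,6] − [1,6] + [1,2],
  ∂[2,5,6] = [5,6] − [2,6] + [2,5].
The 15×10 boundary matrix has rank 10 and Smith normal form diag(1,1,1,1,1,1,1,1,1,2).

Now H_k = ker ∂_k / im ∂_{k+1}, so:

  H_0: rank C_0 − rank ∂_1 = 6 − 5 = 1, and the invariant factors of ∂_1 are all 1, so H_0 ≅ Z.
  H_1: rank ker ∂_1 − rank ∂_2 = (15 − 5) − 10 = 0, and ∂_2 has invariant factor 2 > 1, so H_1 ≅ Z/2.
  H_2: rank ker ∂_2 − rank ∂_3 = (10 − 10) − 0 = 0, and there is no ∂_3, so H_2 ≅ 0.

(K is a triangulation of the real projective plane RP^2.)

H_0 ≅ Z,  H_1 ≅ Z/2,  H_2 = 0.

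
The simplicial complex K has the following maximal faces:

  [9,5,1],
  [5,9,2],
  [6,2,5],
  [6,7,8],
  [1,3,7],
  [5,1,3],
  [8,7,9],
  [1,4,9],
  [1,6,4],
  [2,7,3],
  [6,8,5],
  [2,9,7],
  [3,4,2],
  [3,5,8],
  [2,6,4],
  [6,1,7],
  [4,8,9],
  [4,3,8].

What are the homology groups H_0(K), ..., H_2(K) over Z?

H_0 ≅ Z,  H_1 ≅ Z^2,  H_2 ≅ Z.

Take the total order 1 < 2 < 3 < 4 < 5 < 6 < 7 < 8 < 9 on the vertex set. Then K (dimension 2) consists of the simplices:

  0-simplices (9): [1], [2], [3], [4], [5], [6], [7], [8], [9]
  1-simplices (27): (27 of them)
  2-simplices (18): [1,3,5], [1,3,7], [1,4,6], [1,4,9], [1,5,9], [1,6,7], [2,3,4], [2,3,7], [2,4,6], [2,5,6], [2,5,9], [2,7,9], [3,4,8], [3,5,8], [4,8,9], [5,6,8], [6,7,8], [7,8,9]

Hence C_0 ≅ Z^9, C_1 ≅ Z^27, C_2 ≅ Z^18.

Boundary ∂_1: C_1 → C_0 is given by ∂[p,q] = [q] − [p].
The resulting 9×27 matrix has rank 8, and its Smith normal form has invariant factors (1,1,1,1,1,1,1,1).

∂_2: C_2 → C_1 maps a triangle to the signed sum of its edges. For instance
  ∂[7,8,9] = [8,9] − [7,9] + [7,8],
  ∂[1,3,7] = [3,7] − [1,7] + [1,3].
The 27×18 boundary matrix has rank 17 and Smith normal form diag(1,1,1,1,1,1,1,1,1,1,1,1,1,1,1,1,1).

Now H_k = ker ∂_k / im ∂_{k+1}, so:

  H_0: rank C_0 − rank ∂_1 = 9 − 8 = 1, and the invariant factors of ∂_1 are all 1, so H_0 ≅ Z.
  H_1: rank ker ∂_1 − rank ∂_2 = (27 − 8) − 17 = 2, and the invariant factors of ∂_2 are all 1, so H_1 ≅ Z^2.
  H_2: rank ker ∂_2 − rank ∂_3 = (18 − 17) − 0 = 1, and there is no ∂_3, so H_2 ≅ Z.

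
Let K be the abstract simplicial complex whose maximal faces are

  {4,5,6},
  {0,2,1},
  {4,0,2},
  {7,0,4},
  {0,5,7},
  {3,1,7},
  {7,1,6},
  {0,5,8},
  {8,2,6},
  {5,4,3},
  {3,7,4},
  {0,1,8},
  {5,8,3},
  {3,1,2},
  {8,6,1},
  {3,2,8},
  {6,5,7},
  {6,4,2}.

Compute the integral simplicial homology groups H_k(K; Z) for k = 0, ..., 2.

Fix the vertex order 0 < 1 < 2 < 3 < 4 < 5 < 6 < 7 < 8 and write every simplex with vertices in increasing order. Then dim K = 2 and the simplices of K are:

  0-simplices (9): [0], [1], [2], [3], [4], [5], [6], [7], [8]
  1-simplices (27): (27 of them)
  2-simplices (18): [0,1,2], [0,1,8], [0,2,4], [0,4,7], [0,5,7], [0,5,8], [1,2,3], [1,3,7], [1,6,7], [1,6,8], [2,3,8], [2,4,6], [2,6,8], [3,4,5], [3,4,7], [3,5,8], [4,5,6], [5,6,7]

so the chain groups are C_0 ≅ Z^9, C_1 ≅ Z^27, C_2 ≅ Z^18.

Boundary ∂_1: C_1 → C_0 sends each edge [p,q] (with p < q) to q − p.
As a 9×27 matrix over Z this has rank 8, with invariant factors (1,1,1,1,1,1,1,1).

∂_2: C_2 → C_1 acts by ∂[p,q,r] = [q,r] − [p,r] + [p,q]. For instance
  ∂[2,4,6] = [4,6] − [2,6] + [2,4],
  ∂[3,5,8] = [5,8] − [3,8] + [3,5].
This gives a 27×18 integer matrix of rank 18; reducing to Smith normal form yields diagonal entries (1,1,1,1,1,1,1,1,1,1,1,1,1,1,1,1,1,2).

Reading off H_k = ker ∂_k / im ∂_{k+1}:

  H_0: rank C_0 − rank ∂_1 = 9 − 8 = 1, and the invariant factors of ∂_1 are all 1, so H_0 = Z.
  H_1: rank ker ∂_1 − rank ∂_2 = (27 − 8) − 18 = 1, and ∂_2 has invariant factor 2 > 1, so H_1 = Z ⊕ Z/2Z.
  H_2: rank ker ∂_2 − rank ∂_3 = (18 − 18) − 0 = 0, and there is no ∂_3, so H_2 = 0.

(K is a triangulation of the Klein bottle.)

H_0 ≅ Z,  H_1 ≅ Z ⊕ Z/2Z,  H_2 = 0.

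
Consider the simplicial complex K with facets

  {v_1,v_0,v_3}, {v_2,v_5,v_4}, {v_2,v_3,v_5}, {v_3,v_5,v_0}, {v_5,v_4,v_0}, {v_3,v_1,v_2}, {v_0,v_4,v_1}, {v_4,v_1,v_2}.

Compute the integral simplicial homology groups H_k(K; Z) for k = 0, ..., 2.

H_0 ≅ Z,  H_1 = 0,  H_2 ≅ Z.

Order the vertices as v_0 < v_1 < v_2 < v_3 < v_4 < v_5. Listing each simplex with vertices in this order, K has dimension 2 with simplices:

  0-simplices (6): [v_0], [v_1], [v_2], [v_3], [v_4], [v_5]
  1-simplices (12): [v_0,v_1], [v_0,v_3], [v_0,v_4], [v_0,v_5], [v_1,v_2], [v_1,v_3], [v_1,v_4], [v_2,v_3], [v_2,v_4], [v_2,v_5], [v_3,v_5], [v_4,v_5]
  2-simplices (8): [v_0,v_1,v_3], [v_0,v_1,v_4], [v_0,v_3,v_5], [v_0,v_4,v_5], [v_1,v_2,v_3], [v_1,v_2,v_4], [v_2,v_3,v_5], [v_2,v_4,v_5]

so the chain groups are C_0 ≅ Z^6, C_1 ≅ Z^12, C_2 ≅ Z^8.

∂_1: C_1 → C_0 is given by ∂[p,q] = [q] − [p]. For instance
  ∂[v_0,v_3] = [v_3] − [v_0].
The resulting 6×12 matrix has rank 5, and its Smith normal form has invariant factors (1,1,1,1,1).

Boundary ∂_2: C_2 → C_1 sends each 2-simplex [p,q,r] to [q,r] − [p,r] + [p,q]. For instance
  ∂[v_0,v_1,v_4] = [v_1,v_4] − [v_0,v_4] + [v_0,v_1],
  ∂[v_2,v_3,v_5] = [v_3,v_5] − [v_2,v_5] + [v_2,v_3].
The 12×8 boundary matrix has rank 7 and Smith normal form diag(1,1,1,1,1,1,1).

Now H_k = ker ∂_k / im ∂_{k+1}, so:

  H_0: rank C_0 − rank ∂_1 = 6 − 5 = 1, and the invariant factors of ∂_1 are all 1, so H_0 = Z.
  H_1: rank ker ∂_1 − rank ∂_2 = (12 − 5) − 7 = 0, and the invariant factors of ∂_2 are all 1, so H_1 = 0.
  H_2: rank ker ∂_2 − rank ∂_3 = (8 − 7) − 0 = 1, and there is no ∂_3, so H_2 = Z.

As a check, the Euler characteristic is 6 − 12 + 8 = 2, which agrees with 1 − 0 + 1 = 2.
(K is a triangulation of the 2-sphere S^2.)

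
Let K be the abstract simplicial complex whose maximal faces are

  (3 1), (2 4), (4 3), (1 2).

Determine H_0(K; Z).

Fix the vertex order 1 < 2 < 3 < 4 and write every simplex with vertices in increasing order. Then dim K = 1 and the simplices of K are:

  0-simplices (4): [1], [2], [3], [4]
  1-simplices (4): [1,2], [1,3], [2,4], [3,4]

giving chain groups C_0 ≅ Z^4, C_1 ≅ Z^4.

The boundary map ∂_1: C_1 → C_0 maps an edge to its endpoints' difference, ∂[p,q] = q − p. For instance
  ∂[1,3] = [3] − [1].
The resulting 4×4 matrix has rank 3, and its Smith normal form has invariant factors (1,1,1).

Computing H_k = (kernel of ∂_k) / (image of ∂_{k+1}):

  H_0: rank C_0 − rank ∂_1 = 4 − 3 = 1, and the invariant factors of ∂_1 are all 1, so H_0 ≅ Z.

H_0 ≅ Z.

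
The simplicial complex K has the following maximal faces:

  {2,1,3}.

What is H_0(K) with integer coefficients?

Order the vertices as 1 < 2 < 3. Listing each simplex with vertices in this order, K has dimension 2 with simplices:

  0-simplices (3): [1], [2], [3]
  1-simplices (3): [1,2], [1,3], [2,3]
  2-simplices (1): [1,2,3]

so the chain groups are C_0 ≅ Z^3, C_1 ≅ Z^3, C_2 ≅ Z^1.

Boundary ∂_1: C_1 → C_0 maps an edge to its endpoints' difference, ∂[p,q] = q − p. For instance
  ∂[1,2] = [2] − [1].
The resulting 3×3 matrix has rank 2, and its Smith normal form has invariant factors (1,1).

Boundary ∂_2: C_2 → C_1 maps a triangle to the signed sum of its edges. For instance
  ∂[1,2,3] = [2,3] − [1,3] + [1,2].
The 3×1 boundary matrix has rank 1 and Smith normal form diag(1).

Computing H_k = (kernel of ∂_k) / (image of ∂_{k+1}):

  H_0: rank C_0 − rank ∂_1 = 3 − 2 = 1, and the invariant factors of ∂_1 are all 1, so H_0 = Z.

H_0 = Z.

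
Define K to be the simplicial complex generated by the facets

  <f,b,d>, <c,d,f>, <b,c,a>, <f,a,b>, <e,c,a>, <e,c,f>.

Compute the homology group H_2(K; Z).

H_2 ≅ 0.

Take the total order a < b < c < d < e < f on the vertex set. Then K (dimension 2) consists of the simplices:

  0-simplices (6): a, b, c, d, e, f
  1-simplices (12): ab, ac, ae, af, bc, bd, bf, cd, ce, cf, df, ef
  2-simplices (6): abc, abf, ace, bdf, cdf, cef

Hence C_0 ≅ Z^6, C_1 ≅ Z^12, C_2 ≅ Z^6.

Boundary ∂_1: C_1 → C_0 sends each edge [p,q] (with p < q) to q − p. For instance
  ∂cd = d − c.
The resulting 6×12 matrix has rank 5, and its Smith normal form has invariant factors (1,1,1,1,1).

The boundary map ∂_2: C_2 → C_1 sends each 2-simplex [p,q,r] to [q,r] − [p,r] + [p,q]. For instance
  ∂cef = ef − cf + ce,
  ∂abf = bf − af + ab.
The 12×6 boundary matrix has rank 6 and Smith normal form diag(1,1,1,1,1,1).

Reading off H_k = ker ∂_k / im ∂_{k+1}:

  H_2: rank ker ∂_2 − rank ∂_3 = (6 − 6) − 0 = 0, and there is no ∂_3, so H_2 = 0.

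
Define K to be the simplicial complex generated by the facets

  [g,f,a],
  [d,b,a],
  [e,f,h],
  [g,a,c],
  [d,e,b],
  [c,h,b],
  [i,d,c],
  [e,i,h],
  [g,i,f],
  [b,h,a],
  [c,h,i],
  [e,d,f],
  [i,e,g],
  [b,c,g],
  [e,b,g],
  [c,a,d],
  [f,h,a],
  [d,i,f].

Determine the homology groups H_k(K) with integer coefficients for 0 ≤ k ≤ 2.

Fix the vertex order a < b < c < d < e < f < g < h < i and write every simplex with vertices in increasing order. Then dim K = 2 and the simplices of K are:

  0-simplices (9): a, b, c, d, e, f, g, h, i
  1-simplices (27): ab, ac, ad, af, ag, ah, bc, bd, be, bg, bh, cd, cg, ch, ci, de, df, di, ef, eg, eh, ei, fg, fh, fi, gi, hi
  2-simplices (18): abd, abh, acd, acg, afg, afh, bcg, bch, bde, beg, cdi, chi, def, dfi, efh, egi, ehi, fgi

giving chain groups C_0 ≅ Z^9, C_1 ≅ Z^27, C_2 ≅ Z^18.

∂_1: C_1 → C_0 is given by ∂[p,q] = [q] − [p].
The 9×27 boundary matrix has rank 8 and Smith normal form diag(1,1,1,1,1,1,1,1).

∂_2: C_2 → C_1 acts by ∂[p,q,r] = [q,r] − [p,r] + [p,q]. For instance
  ∂bcg = cg − bg + bc,
  ∂acd = cd − ad + ac.
As a 27×18 matrix over Z this has rank 18, with invariant factors (1,1,1,1,1,1,1,1,1,1,1,1,1,1,1,1,1,2).

Computing H_k = (kernel of ∂_k) / (image of ∂_{k+1}):

  H_0: rank C_0 − rank ∂_1 = 9 − 8 = 1, and the invariant factors of ∂_1 are all 1, so H_0 = Z.
  H_1: rank ker ∂_1 − rank ∂_2 = (27 − 8) − 18 = 1, and ∂_2 has invariant factor 2 > 1, so H_1 = Z ⊕ Z/2.
  H_2: rank ker ∂_2 − rank ∂_3 = (18 − 18) − 0 = 0, and there is no ∂_3, so H_2 = 0.

H_0 = Z,  H_1 = Z ⊕ Z/2,  H_2 = 0.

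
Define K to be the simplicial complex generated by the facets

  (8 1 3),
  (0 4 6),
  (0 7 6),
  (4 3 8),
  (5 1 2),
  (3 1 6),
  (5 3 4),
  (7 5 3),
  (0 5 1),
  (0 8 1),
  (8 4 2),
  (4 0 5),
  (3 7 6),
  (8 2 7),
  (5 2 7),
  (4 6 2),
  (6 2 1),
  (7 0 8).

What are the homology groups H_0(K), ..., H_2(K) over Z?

Fix the vertex order 0 < 1 < 2 < 3 < 4 < 5 < 6 < 7 < 8 and write every simplex with vertices in increasing order. Then dim K = 2 and the simplices of K are:

  0-simplices (9): [0], [1], [2], [3], [4], [5], [6], [7], [8]
  1-simplices (27): (27 of them)
  2-simplices (18): [0,1,5], [0,1,8], [0,4,5], [0,4,6], [0,6,7], [0,7,8], [1,2,5], [1,2,6], [1,3,6], [1,3,8], [2,4,6], [2,4,8], [2,5,7], [2,7,8], [3,4,5], [3,4,8], [3,5,7], [3,6,7]

Hence C_0 ≅ Z^9, C_1 ≅ Z^27, C_2 ≅ Z^18.

The boundary map ∂_1: C_1 → C_0 maps an edge to its endpoints' difference, ∂[p,q] = q − p.
The 9×27 boundary matrix has rank 8 and Smith normal form diag(1,1,1,1,1,1,1,1).

∂_2: C_2 → C_1 acts by ∂[p,q,r] = [q,r] − [p,r] + [p,q]. For instance
  ∂[1,2,5] = [2,5] − [1,5] + [1,2],
  ∂[0,7,8] = [7,8] − [0,8] + [0,7].
The resulting 27×18 matrix has rank 17, and its Smith normal form has invariant factors (1,1,1,1,1,1,1,1,1,1,1,1,1,1,1,1,1).

Now H_k = ker ∂_k / im ∂_{k+1}, so:

  H_0: rank C_0 − rank ∂_1 = 9 − 8 = 1, and the invariant factors of ∂_1 are all 1, so H_0 = Z.
  H_1: rank ker ∂_1 − rank ∂_2 = (27 − 8) − 17 = 2, and the invariant factors of ∂_2 are all 1, so H_1 = Z^2.
  H_2: rank ker ∂_2 − rank ∂_3 = (18 − 17) − 0 = 1, and there is no ∂_3, so H_2 = Z.

(K is a triangulation of the torus T^2.)

H_0 = Z,  H_1 = Z^2,  H_2 = Z.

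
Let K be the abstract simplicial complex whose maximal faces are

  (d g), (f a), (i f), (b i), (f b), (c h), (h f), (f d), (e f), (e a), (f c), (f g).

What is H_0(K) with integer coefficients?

Fix the vertex order a < b < c < d < e < f < g < h < i and write every simplex with vertices in increasing order. Then dim K = 1 and the simplices of K are:

  0-simplices (9): a, b, c, d, e, f, g, h, i
  1-simplices (12): ae, af, bf, bi, cf, ch, df, dg, ef, fg, fh, fi

giving chain groups C_0 ≅ Z^9, C_1 ≅ Z^12.

The boundary map ∂_1: C_1 → C_0 is given by ∂[p,q] = [q] − [p]. For instance
  ∂bi = i − b.
This gives a 9×12 integer matrix of rank 8; reducing to Smith normal form yields diagonal entries (1,1,1,1,1,1,1,1).

From H_k ≅ ker(∂_k) / im(∂_{k+1}) we obtain:

  H_0: rank C_0 − rank ∂_1 = 9 − 8 = 1, and the invariant factors of ∂_1 are all 1, so H_0 ≅ Z.

H_0 = Z.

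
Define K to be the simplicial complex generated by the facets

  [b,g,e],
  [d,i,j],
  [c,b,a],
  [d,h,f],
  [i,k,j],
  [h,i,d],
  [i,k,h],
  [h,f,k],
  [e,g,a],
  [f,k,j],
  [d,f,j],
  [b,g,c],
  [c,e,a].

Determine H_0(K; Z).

We work with the vertex ordering a < b < c < d < e < f < g < h < i < j < k. The simplices of K, each written with vertices in increasing order, are:

  0-simplices (11): a, b, c, d, e, f, g, h, i, j, k
  1-simplices (22): ab, ac, ae, ag, bc, be, bg, ce, cg, df, dh, di, dj, eg, fh, fj, fk, hi, hk, ij, ik, jk
  2-simplices (13): abc, ace, aeg, bcg, beg, dfh, dfj, dhi, dij, fhk, fjk, hik, ijk

so the chain groups are C_0 ≅ Z^11, C_1 ≅ Z^22, C_2 ≅ Z^13.

Boundary ∂_1: C_1 → C_0 sends each edge [p,q] (with p < q) to q − p.
As a 11×22 matrix over Z this has rank 9, with invariant factors (1,1,1,1,1,1,1,1,1).

∂_2: C_2 → C_1 sends each 2-simplex [p,q,r] to [q,r] − [p,r] + [p,q]. For instance
  ∂hik = ik − hk + hi,
  ∂beg = eg − bg + be.
As a 22×13 matrix over Z this has rank 12, with invariant factors (1,1,1,1,1,1,1,1,1,1,1,1).

Reading off H_k = ker ∂_k / im ∂_{k+1}:

  H_0: rank C_0 − rank ∂_1 = 11 − 9 = 2, and the invariant factors of ∂_1 are all 1, so H_0 = Z^2.

(K is a triangulation of the disjoint union of the Möbius band and the 2-sphere S^2.)

H_0 = Z^2.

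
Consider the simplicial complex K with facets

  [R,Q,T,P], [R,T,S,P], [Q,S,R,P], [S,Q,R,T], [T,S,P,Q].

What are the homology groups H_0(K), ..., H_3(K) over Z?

Take the total order P < Q < R < S < T on the vertex set. Then K (dimension 3) consists of the simplices:

  0-simplices (5): P, Q, R, S, T
  1-simplices (10): PQ, PR, PS, PT, QR, QS, QT, RS, RT, ST
  2-simplices (10): PQR, PQS, PQT, PRS, PRT, PST, QRS, QRT, QST, RST
  3-simplices (5): PQRS, PQRT, PQST, PRST, QRST

giving chain groups C_0 ≅ Z^5, C_1 ≅ Z^10, C_2 ≅ Z^10, C_3 ≅ Z^5.

The boundary map ∂_1: C_1 → C_0 maps an edge to its endpoints' difference, ∂[p,q] = q − p.
This gives a 5×10 integer matrix of rank 4; reducing to Smith normal form yields diagonal entries (1,1,1,1).

∂_2: C_2 → C_1 sends each 2-simplex [p,q,r] to [q,r] − [p,r] + [p,q]. For instance
  ∂PST = ST − PT + PS,
  ∂PRT = RT − PT + PR.
As a 10×10 matrix over Z this has rank 6, with invariant factors (1,1,1,1,1,1).

∂_3: C_3 → C_2 sends each 3-simplex σ to the alternating sum Σ_i (−1)^i (σ with its i-th vertex removed). For instance
  ∂PRST = RST − PST + PRT − PRS,
  ∂PQRS = QRS − PRS + PQS − PQR.
As a 10×5 matrix over Z this has rank 4, with invariant factors (1,1,1,1).

Reading off H_k = ker ∂_k / im ∂_{k+1}:

  H_0: rank C_0 − rank ∂_1 = 5 − 4 = 1, and the invariant factors of ∂_1 are all 1, so H_0 = Z.
  H_1: rank ker ∂_1 − rank ∂_2 = (10 − 4) − 6 = 0, and the invariant factors of ∂_2 are all 1, so H_1 = 0.
  H_2: rank ker ∂_2 − rank ∂_3 = (10 − 6) − 4 = 0, and the invariant factors of ∂_3 are all 1, so H_2 = 0.
  H_3: rank ker ∂_3 − rank ∂_4 = (5 − 4) − 0 = 1, and there is no ∂_4, so H_3 = Z.

H_0 = Z,  H_1 = 0,  H_2 = 0,  H_3 = Z.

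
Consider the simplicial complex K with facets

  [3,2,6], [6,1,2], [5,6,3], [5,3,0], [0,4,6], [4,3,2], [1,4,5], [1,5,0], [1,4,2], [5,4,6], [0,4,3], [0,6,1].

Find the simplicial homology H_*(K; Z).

Fix the vertex order 0 < 1 < 2 < 3 < 4 < 5 < 6 and write every simplex with vertices in increasing order. Then dim K = 2 and the simplices of K are:

  0-simplices (7): [0], [1], [2], [3], [4], [5], [6]
  1-simplices (18): [0,1], [0,3], [0,4], [0,5], [0,6], [1,2], [1,4], [1,5], [1,6], [2,3], [2,4], [2,6], [3,4], [3,5], [3,6], [4,5], [4,6], [5,6]
  2-simplices (12): [0,1,5], [0,1,6], [0,3,4], [0,3,5], [0,4,6], [1,2,4], [1,2,6], [1,4,5], [2,3,4], [2,3,6], [3,5,6], [4,5,6]

so the chain groups are C_0 ≅ Z^7, C_1 ≅ Z^18, C_2 ≅ Z^12.

Boundary ∂_1: C_1 → C_0 sends each edge [p,q] (with p < q) to q − p. For instance
  ∂[3,5] = [5] − [3].
The resulting 7×18 matrix has rank 6, and its Smith normal form has invariant factors (1,1,1,1,1,1).

The boundary map ∂_2: C_2 → C_1 acts by ∂[p,q,r] = [q,r] − [p,r] + [p,q]. For instance
  ∂[3,5,6] = [5,6] − [3,6] + [3,5],
  ∂[1,2,6] = [2,6] − [1,6] + [1,2].
As a 18×12 matrix over Z this has rank 12, with invariant factors (1,1,1,1,1,1,1,1,1,1,1,2).

Reading off H_k = ker ∂_k / im ∂_{k+1}:

  H_0: rank C_0 − rank ∂_1 = 7 − 6 = 1, and the invariant factors of ∂_1 are all 1, so H_0 ≅ Z.
  H_1: rank ker ∂_1 − rank ∂_2 = (18 − 6) − 12 = 0, and ∂_2 has invariant factor 2 > 1, so H_1 ≅ Z/2.
  H_2: rank ker ∂_2 − rank ∂_3 = (12 − 12) − 0 = 0, and there is no ∂_3, so H_2 ≅ 0.

(K is a triangulation of the real projective plane RP^2.)

H_0 = Z,  H_1 = Z/2,  H_2 = 0.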